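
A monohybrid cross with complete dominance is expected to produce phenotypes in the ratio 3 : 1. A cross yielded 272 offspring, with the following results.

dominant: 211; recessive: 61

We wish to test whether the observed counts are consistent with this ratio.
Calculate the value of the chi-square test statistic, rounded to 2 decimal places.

Ratio total = 4. Expected counts: 272×3/4 = 204, 272×1/4 = 68.
χ² = (211−204)²/204 + (61−68)²/68
   = 0.240 + 0.721
Sum = 0.96

0.96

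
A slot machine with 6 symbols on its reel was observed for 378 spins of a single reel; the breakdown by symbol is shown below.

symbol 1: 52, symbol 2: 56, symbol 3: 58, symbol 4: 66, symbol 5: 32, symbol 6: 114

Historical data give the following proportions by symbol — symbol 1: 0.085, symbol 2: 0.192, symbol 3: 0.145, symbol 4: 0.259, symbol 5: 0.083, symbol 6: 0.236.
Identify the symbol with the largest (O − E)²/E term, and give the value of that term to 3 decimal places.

symbol 1, 12.288

Expected counts E_i = n·p_i: 378×0.085 = 32.13, 378×0.192 = 72.576, 378×0.145 = 54.81, 378×0.259 = 97.902, 378×0.083 = 31.374, 378×0.236 = 89.208.
χ² = (52−32.13)²/32.13 + (56−72.576)²/72.576 + (58−54.81)²/54.81 + (66−97.902)²/97.902 + (32−31.374)²/31.374 + (114−89.208)²/89.208
   = 12.2881 + 3.7859 + 0.1857 + 10.3955 + 0.0125 + 6.8900
The largest term is for symbol 1: 12.288.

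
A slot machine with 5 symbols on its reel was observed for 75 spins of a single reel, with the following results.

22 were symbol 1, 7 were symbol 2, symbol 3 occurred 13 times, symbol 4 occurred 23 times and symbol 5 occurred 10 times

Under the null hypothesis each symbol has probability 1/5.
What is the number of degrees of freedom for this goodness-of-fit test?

There are k = 5 categories and no parameters were estimated from the data, so df = 5 − 1 = 4.

4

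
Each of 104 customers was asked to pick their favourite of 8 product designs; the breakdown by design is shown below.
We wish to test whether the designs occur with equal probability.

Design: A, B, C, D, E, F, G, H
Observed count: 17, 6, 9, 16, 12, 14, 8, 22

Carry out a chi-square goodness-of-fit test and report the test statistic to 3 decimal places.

Under H₀ each category has probability 1/8, so each expected count is 104/8 = 13.
χ² = (17−13)²/13 + (6−13)²/13 + (9−13)²/13 + (16−13)²/13 + (12−13)²/13 + (14−13)²/13 + (8−13)²/13 + (22−13)²/13
   = 1.2308 + 3.7692 + 1.2308 + 0.6923 + 0.0769 + 0.0769 + 1.9231 + 6.2308
Sum = 15.231

15.231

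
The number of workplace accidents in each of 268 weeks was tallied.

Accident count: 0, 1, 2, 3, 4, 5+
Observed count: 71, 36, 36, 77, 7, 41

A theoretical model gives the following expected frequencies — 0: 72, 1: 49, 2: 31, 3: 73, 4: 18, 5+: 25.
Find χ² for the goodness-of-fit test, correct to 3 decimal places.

χ² = (71−72)²/72 + (36−49)²/49 + (36−31)²/31 + (77−73)²/73 + (7−18)²/18 + (41−25)²/25
   = 0.0139 + 3.4490 + 0.8065 + 0.2192 + 6.7222 + 10.2400
Sum = 21.451

21.451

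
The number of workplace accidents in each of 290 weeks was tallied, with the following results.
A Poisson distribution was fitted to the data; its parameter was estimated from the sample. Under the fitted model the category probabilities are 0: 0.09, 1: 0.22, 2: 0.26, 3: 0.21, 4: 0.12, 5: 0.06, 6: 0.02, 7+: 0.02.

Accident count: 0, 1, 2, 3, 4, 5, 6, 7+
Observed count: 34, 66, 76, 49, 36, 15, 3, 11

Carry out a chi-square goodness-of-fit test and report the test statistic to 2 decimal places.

11.18

Expected counts E_i = n·p_i: 290×0.09 = 26.1, 290×0.22 = 63.8, 290×0.26 = 75.4, 290×0.21 = 60.9, 290×0.12 = 34.8, 290×0.06 = 17.4, 290×0.02 = 5.8, 290×0.02 = 5.8.
0: (34 − 26.1)²/26.1 = 62.41/26.1 = 2.391
1: (66 − 63.8)²/63.8 = 4.84/63.8 = 0.076
2: (76 − 75.4)²/75.4 = 0.36/75.4 = 0.005
3: (49 − 60.9)²/60.9 = 141.61/60.9 = 2.325
4: (36 − 34.8)²/34.8 = 1.44/34.8 = 0.041
5: (15 − 17.4)²/17.4 = 5.76/17.4 = 0.331
6: (3 − 5.8)²/5.8 = 7.84/5.8 = 1.352
7+: (11 − 5.8)²/5.8 = 27.04/5.8 = 4.662
Sum = 11.18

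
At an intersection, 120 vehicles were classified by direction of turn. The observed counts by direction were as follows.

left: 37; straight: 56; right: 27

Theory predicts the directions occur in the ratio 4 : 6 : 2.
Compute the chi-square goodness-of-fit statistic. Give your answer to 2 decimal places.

Ratio total = 12. Expected counts: 120×4/12 = 40, 120×6/12 = 60, 120×2/12 = 20.
left: (37 − 40)²/40 = 9/40 = 0.225
straight: (56 − 60)²/60 = 16/60 = 0.267
right: (27 − 20)²/20 = 49/20 = 2.450
Sum = 2.94

2.94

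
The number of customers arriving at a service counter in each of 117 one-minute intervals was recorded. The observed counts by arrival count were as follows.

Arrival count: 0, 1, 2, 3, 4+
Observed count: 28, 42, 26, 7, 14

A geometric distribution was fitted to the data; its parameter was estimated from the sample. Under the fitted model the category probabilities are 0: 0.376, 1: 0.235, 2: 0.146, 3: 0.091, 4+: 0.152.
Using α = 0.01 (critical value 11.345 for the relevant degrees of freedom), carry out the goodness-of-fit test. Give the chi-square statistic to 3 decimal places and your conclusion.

Expected counts E_i = n·p_i: 117×0.376 = 43.992, 117×0.235 = 27.495, 117×0.146 = 17.082, 117×0.091 = 10.647, 117×0.152 = 17.784.
χ² = (28−43.992)²/43.992 + (42−27.495)²/27.495 + (26−17.082)²/17.082 + (7−10.647)²/10.647 + (14−17.784)²/17.784
   = 5.8134 + 7.6521 + 4.6558 + 1.2492 + 0.8051
Sum = 20.176
df = 3. Since 20.176 > 11.345, we reject H₀.

20.176; reject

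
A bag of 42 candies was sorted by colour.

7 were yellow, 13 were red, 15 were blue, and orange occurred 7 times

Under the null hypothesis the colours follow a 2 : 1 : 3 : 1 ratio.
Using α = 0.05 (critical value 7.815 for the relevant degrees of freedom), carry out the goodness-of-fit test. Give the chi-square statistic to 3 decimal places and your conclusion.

10.917; reject

Ratio total = 7. Expected counts: 42×2/7 = 12, 42×1/7 = 6, 42×3/7 = 18, 42×1/7 = 6.
yellow: (7 − 12)²/12 = 25/12 = 2.0833
red: (13 − 6)²/6 = 49/6 = 8.1667
blue: (15 − 18)²/18 = 9/18 = 0.5000
orange: (7 − 6)²/6 = 1/6 = 0.1667
Sum = 10.917
df = 3. Since 10.917 > 7.815, we reject H₀.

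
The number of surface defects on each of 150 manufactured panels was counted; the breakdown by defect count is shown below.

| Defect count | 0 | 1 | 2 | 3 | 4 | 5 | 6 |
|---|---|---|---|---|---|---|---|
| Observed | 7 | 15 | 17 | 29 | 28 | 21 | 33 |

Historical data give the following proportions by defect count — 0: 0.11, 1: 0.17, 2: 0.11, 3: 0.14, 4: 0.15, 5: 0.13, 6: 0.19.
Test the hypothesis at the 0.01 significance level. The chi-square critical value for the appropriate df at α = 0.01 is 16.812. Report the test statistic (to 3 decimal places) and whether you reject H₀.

15.026; do not reject

Expected counts E_i = n·p_i: 150×0.11 = 16.5, 150×0.17 = 25.5, 150×0.11 = 16.5, 150×0.14 = 21, 150×0.15 = 22.5, 150×0.13 = 19.5, 150×0.19 = 28.5.
cat         O        E   (O−E)²/E
0           7     16.5     5.4697
1          15     25.5     4.3235
2          17     16.5     0.0152
3          29       21     3.0476
4          28     22.5     1.3444
5          21     19.5     0.1154
6          33     28.5     0.7105
Sum = 15.026
df = 6. Since 15.026 < 16.812, we do not reject H₀.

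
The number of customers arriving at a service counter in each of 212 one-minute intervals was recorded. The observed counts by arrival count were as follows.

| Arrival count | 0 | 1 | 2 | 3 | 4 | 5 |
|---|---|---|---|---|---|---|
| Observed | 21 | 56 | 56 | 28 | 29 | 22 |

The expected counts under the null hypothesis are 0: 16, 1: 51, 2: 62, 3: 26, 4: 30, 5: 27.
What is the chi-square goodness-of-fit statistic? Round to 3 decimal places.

3.746

χ² = (21−16)²/16 + (56−51)²/51 + (56−62)²/62 + (28−26)²/26 + (29−30)²/30 + (22−27)²/27
   = 1.5625 + 0.4902 + 0.5806 + 0.1538 + 0.0333 + 0.9259
Sum = 3.746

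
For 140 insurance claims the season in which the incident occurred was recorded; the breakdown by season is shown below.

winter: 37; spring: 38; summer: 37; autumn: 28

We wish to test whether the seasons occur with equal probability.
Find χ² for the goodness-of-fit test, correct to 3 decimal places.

1.886

Under H₀ each category has probability 1/4, so each expected count is 140/4 = 35.
cat         O        E   (O−E)²/E
winter     37       35     0.1143
spring     38       35     0.2571
summer     37       35     0.1143
autumn     28       35     1.4000
Sum = 1.886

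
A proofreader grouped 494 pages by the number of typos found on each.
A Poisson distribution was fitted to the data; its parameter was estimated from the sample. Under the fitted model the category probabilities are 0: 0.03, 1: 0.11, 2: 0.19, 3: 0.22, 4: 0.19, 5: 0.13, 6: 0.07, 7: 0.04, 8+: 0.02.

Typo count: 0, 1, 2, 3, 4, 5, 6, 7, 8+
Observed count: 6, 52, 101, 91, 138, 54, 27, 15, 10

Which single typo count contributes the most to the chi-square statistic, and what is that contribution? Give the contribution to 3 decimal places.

Expected counts E_i = n·p_i: 494×0.03 = 14.82, 494×0.11 = 54.34, 494×0.19 = 93.86, 494×0.22 = 108.68, 494×0.19 = 93.86, 494×0.13 = 64.22, 494×0.07 = 34.58, 494×0.04 = 19.76, 494×0.02 = 9.88.
χ² = (6−14.82)²/14.82 + (52−54.34)²/54.34 + (101−93.86)²/93.86 + (91−108.68)²/108.68 + (138−93.86)²/93.86 + (54−64.22)²/64.22 + (27−34.58)²/34.58 + (15−19.76)²/19.76 + (10−9.88)²/9.88
   = 5.2491 + 0.1008 + 0.5431 + 2.8762 + 20.7579 + 1.6264 + 1.6616 + 1.1466 + 0.0015
The largest term is for 4: 20.758.

4, 20.758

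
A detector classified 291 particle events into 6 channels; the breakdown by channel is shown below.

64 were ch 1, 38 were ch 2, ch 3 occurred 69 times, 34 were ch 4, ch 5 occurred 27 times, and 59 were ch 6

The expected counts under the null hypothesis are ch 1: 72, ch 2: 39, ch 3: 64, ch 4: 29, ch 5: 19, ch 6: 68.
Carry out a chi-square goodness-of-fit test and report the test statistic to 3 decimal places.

6.727

χ² = (64−72)²/72 + (38−39)²/39 + (69−64)²/64 + (34−29)²/29 + (27−19)²/19 + (59−68)²/68
   = 0.8889 + 0.0256 + 0.3906 + 0.8621 + 3.3684 + 1.1912
Sum = 6.727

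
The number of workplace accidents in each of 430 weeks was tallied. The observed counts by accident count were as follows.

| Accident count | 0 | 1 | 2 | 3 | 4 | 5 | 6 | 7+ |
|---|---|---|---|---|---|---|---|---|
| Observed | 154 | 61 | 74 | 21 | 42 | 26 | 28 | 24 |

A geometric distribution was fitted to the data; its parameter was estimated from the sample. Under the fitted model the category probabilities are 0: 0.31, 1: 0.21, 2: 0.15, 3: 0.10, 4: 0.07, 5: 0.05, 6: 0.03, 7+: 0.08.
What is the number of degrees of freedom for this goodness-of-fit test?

6

There are k = 8 categories and 1 parameter estimated from the data, so df = 8 − 1 − 1 = 6.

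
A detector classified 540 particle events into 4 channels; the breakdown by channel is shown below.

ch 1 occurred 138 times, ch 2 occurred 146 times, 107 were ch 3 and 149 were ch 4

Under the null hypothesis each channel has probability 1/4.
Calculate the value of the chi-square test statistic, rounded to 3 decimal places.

8.222

Under H₀ each category has probability 1/4, so each expected count is 540/4 = 135.
ch 1: (138 − 135)²/135 = 9/135 = 0.0667
ch 2: (146 − 135)²/135 = 121/135 = 0.8963
ch 3: (107 − 135)²/135 = 784/135 = 5.8074
ch 4: (149 − 135)²/135 = 196/135 = 1.4519
Sum = 8.222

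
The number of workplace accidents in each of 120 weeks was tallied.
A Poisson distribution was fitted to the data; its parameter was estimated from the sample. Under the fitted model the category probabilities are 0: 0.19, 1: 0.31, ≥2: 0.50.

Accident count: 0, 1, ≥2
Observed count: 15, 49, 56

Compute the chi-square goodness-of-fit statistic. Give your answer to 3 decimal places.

6.678

Expected counts E_i = n·p_i: 120×0.19 = 22.8, 120×0.31 = 37.2, 120×0.50 = 60.
0: (15 − 22.8)²/22.8 = 60.84/22.8 = 2.6684
1: (49 − 37.2)²/37.2 = 139.24/37.2 = 3.7430
≥2: (56 − 60)²/60 = 16/60 = 0.2667
Sum = 6.678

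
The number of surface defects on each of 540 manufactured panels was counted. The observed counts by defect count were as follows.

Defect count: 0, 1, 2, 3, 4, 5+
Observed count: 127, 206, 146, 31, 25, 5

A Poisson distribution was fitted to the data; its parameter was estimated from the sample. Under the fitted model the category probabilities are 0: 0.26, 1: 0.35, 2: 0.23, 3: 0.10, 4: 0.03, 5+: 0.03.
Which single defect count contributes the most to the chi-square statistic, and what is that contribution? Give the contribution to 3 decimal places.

Expected counts E_i = n·p_i: 540×0.26 = 140.4, 540×0.35 = 189, 540×0.23 = 124.2, 540×0.10 = 54, 540×0.03 = 16.2, 540×0.03 = 16.2.
cat         O        E   (O−E)²/E
0         127    140.4     1.2789
1         206      189     1.5291
2         146    124.2     3.8264
3          31       54     9.7963
4          25     16.2     4.7802
5+          5     16.2     7.7432
The largest term is for 3: 9.796.

3, 9.796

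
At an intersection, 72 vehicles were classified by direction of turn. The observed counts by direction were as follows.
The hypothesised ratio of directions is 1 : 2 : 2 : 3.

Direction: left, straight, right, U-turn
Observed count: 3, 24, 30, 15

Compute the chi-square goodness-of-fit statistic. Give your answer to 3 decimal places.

19.333

Ratio total = 8. Expected counts: 72×1/8 = 9, 72×2/8 = 18, 72×2/8 = 18, 72×3/8 = 27.
χ² = (3−9)²/9 + (24−18)²/18 + (30−18)²/18 + (15−27)²/27
   = 4.0000 + 2.0000 + 8.0000 + 5.3333
Sum = 19.333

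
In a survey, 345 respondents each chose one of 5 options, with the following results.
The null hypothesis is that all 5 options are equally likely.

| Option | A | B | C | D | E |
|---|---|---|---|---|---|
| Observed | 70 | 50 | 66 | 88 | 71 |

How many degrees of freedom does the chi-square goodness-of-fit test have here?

4

There are k = 5 categories and no parameters were estimated from the data, so df = 5 − 1 = 4.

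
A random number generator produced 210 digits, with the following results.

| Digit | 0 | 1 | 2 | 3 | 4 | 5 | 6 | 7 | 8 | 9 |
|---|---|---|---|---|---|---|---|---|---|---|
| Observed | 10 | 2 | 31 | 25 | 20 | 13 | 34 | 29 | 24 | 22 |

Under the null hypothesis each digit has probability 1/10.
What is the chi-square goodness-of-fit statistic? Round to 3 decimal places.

43.143

Under H₀ each category has probability 1/10, so each expected count is 210/10 = 21.
0: (10 − 21)²/21 = 121/21 = 5.7619
1: (2 − 21)²/21 = 361/21 = 17.1905
2: (31 − 21)²/21 = 100/21 = 4.7619
3: (25 − 21)²/21 = 16/21 = 0.7619
4: (20 − 21)²/21 = 1/21 = 0.0476
5: (13 − 21)²/21 = 64/21 = 3.0476
6: (34 − 21)²/21 = 169/21 = 8.0476
7: (29 − 21)²/21 = 64/21 = 3.0476
8: (24 − 21)²/21 = 9/21 = 0.4286
9: (22 − 21)²/21 = 1/21 = 0.0476
Sum = 43.143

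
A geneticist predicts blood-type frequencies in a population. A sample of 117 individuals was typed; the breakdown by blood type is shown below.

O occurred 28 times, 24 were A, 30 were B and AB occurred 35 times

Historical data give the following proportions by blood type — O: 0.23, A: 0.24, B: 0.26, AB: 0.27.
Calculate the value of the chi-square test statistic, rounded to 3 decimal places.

Expected counts E_i = n·p_i: 117×0.23 = 26.91, 117×0.24 = 28.08, 117×0.26 = 30.42, 117×0.27 = 31.59.
χ² = (28−26.91)²/26.91 + (24−28.08)²/28.08 + (30−30.42)²/30.42 + (35−31.59)²/31.59
   = 0.0442 + 0.5928 + 0.0058 + 0.3681
Sum = 1.011

1.011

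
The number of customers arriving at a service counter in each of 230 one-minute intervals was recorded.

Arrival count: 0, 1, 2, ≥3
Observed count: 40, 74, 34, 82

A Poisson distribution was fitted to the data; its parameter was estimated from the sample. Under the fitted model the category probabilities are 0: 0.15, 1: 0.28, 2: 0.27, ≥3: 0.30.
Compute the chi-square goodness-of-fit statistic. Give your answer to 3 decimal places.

Expected counts E_i = n·p_i: 230×0.15 = 34.5, 230×0.28 = 64.4, 230×0.27 = 62.1, 230×0.30 = 69.
cat         O        E   (O−E)²/E
0          40     34.5     0.8768
1          74     64.4     1.4311
2          34     62.1    12.7151
≥3         82       69     2.4493
Sum = 17.472

17.472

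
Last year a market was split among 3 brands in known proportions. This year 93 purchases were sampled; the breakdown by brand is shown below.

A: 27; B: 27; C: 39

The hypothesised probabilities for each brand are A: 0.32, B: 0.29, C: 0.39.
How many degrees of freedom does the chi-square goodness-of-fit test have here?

2

There are k = 3 categories and no parameters were estimated from the data, so df = 3 − 1 = 2.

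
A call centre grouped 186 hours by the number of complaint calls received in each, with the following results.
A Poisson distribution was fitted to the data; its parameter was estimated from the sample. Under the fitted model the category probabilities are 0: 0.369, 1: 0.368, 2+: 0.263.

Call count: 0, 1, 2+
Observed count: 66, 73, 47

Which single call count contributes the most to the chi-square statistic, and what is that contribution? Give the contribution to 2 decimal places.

1, 0.30

Expected counts E_i = n·p_i: 186×0.369 = 68.634, 186×0.368 = 68.448, 186×0.263 = 48.918.
cat         O        E   (O−E)²/E
0          66   68.634      0.101
1          73   68.448      0.303
2+         47   48.918      0.075
The largest term is for 1: 0.30.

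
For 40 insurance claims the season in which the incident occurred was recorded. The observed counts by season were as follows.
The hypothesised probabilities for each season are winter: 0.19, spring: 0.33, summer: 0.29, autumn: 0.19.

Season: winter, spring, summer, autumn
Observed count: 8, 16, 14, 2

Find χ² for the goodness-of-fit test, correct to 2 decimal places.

Expected counts E_i = n·p_i: 40×0.19 = 7.6, 40×0.33 = 13.2, 40×0.29 = 11.6, 40×0.19 = 7.6.
winter: (8 − 7.6)²/7.6 = 0.16/7.6 = 0.021
spring: (16 − 13.2)²/13.2 = 7.84/13.2 = 0.594
summer: (14 − 11.6)²/11.6 = 5.76/11.6 = 0.497
autumn: (2 − 7.6)²/7.6 = 31.36/7.6 = 4.126
Sum = 5.24

5.24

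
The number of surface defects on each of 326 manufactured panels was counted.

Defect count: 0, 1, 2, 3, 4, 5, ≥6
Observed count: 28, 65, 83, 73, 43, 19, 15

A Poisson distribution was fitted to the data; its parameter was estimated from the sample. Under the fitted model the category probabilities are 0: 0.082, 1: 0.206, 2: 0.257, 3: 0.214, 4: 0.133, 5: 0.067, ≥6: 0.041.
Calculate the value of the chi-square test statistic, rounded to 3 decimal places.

0.859

Expected counts E_i = n·p_i: 326×0.082 = 26.732, 326×0.206 = 67.156, 326×0.257 = 83.782, 326×0.214 = 69.764, 326×0.133 = 43.358, 326×0.067 = 21.842, 326×0.041 = 13.366.
cat         O        E   (O−E)²/E
0          28   26.732     0.0601
1          65   67.156     0.0692
2          83   83.782     0.0073
3          73   69.764     0.1501
4          43   43.358     0.0030
5          19   21.842     0.3698
≥6         15   13.366     0.1998
Sum = 0.859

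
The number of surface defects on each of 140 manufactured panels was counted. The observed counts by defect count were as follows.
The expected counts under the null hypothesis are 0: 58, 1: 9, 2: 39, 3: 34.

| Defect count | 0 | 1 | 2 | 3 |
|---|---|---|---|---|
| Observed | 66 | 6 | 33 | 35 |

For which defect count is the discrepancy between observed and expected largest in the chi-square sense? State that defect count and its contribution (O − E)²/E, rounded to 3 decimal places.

0: (66 − 58)²/58 = 64/58 = 1.1034
1: (6 − 9)²/9 = 9/9 = 1.0000
2: (33 − 39)²/39 = 36/39 = 0.9231
3: (35 − 34)²/34 = 1/34 = 0.0294
The largest term is for 0: 1.103.

0, 1.103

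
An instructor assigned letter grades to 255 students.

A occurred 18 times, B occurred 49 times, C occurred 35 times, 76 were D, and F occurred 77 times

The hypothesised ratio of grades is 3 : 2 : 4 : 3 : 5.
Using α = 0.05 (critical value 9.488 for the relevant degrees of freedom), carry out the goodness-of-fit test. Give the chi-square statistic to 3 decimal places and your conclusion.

Ratio total = 17. Expected counts: 255×3/17 = 45, 255×2/17 = 30, 255×4/17 = 60, 255×3/17 = 45, 255×5/17 = 75.
χ² = (18−45)²/45 + (49−30)²/30 + (35−60)²/60 + (76−45)²/45 + (77−75)²/75
   = 16.2000 + 12.0333 + 10.4167 + 21.3556 + 0.0533
Sum = 60.059
df = 4. Since 60.059 > 9.488, we reject H₀.

60.059; reject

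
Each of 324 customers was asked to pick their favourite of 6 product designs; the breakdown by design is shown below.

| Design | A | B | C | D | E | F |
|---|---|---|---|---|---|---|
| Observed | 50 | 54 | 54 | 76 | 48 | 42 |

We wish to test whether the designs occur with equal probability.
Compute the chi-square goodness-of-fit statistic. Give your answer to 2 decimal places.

Under H₀ each category has probability 1/6, so each expected count is 324/6 = 54.
cat         O        E   (O−E)²/E
A          50       54      0.296
B          54       54      0.000
C          54       54      0.000
D          76       54      8.963
E          48       54      0.667
F          42       54      2.667
Sum = 12.59

12.59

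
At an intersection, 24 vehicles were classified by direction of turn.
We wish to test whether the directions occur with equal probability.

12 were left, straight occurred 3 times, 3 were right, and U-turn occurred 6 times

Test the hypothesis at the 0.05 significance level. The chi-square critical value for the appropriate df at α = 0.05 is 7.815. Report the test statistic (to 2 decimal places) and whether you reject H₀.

Expected count for each of the 4 categories: 24/4 = 6.
left: (12 − 6)²/6 = 36/6 = 6.000
straight: (3 − 6)²/6 = 9/6 = 1.500
right: (3 − 6)²/6 = 9/6 = 1.500
U-turn: (6 − 6)²/6 = 0/6 = 0.000
Sum = 9.00
df = 3. Since 9.00 > 7.815, we reject H₀.

9.00; reject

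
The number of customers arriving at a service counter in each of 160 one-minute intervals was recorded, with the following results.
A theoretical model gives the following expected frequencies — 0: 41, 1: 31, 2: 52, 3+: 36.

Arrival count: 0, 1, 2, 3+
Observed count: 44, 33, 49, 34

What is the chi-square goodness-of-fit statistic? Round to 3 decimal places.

0: (44 − 41)²/41 = 9/41 = 0.2195
1: (33 − 31)²/31 = 4/31 = 0.1290
2: (49 − 52)²/52 = 9/52 = 0.1731
3+: (34 − 36)²/36 = 4/36 = 0.1111
Sum = 0.633

0.633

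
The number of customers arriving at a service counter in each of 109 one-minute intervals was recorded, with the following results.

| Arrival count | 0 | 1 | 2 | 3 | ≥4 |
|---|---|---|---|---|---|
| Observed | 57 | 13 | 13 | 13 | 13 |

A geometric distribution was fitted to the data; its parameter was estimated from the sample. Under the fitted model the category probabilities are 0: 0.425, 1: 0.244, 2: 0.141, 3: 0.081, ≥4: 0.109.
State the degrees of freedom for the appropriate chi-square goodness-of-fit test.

3

There are k = 5 categories and 1 parameter estimated from the data, so df = 5 − 1 − 1 = 3.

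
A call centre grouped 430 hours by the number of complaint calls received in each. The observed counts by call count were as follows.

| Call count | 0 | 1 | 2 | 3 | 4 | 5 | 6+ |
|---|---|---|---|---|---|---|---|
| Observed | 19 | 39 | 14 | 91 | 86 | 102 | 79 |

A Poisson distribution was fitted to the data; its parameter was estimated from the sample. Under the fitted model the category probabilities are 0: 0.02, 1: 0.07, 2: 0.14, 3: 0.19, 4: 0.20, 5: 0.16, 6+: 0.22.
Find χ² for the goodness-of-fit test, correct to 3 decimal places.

Expected counts E_i = n·p_i: 430×0.02 = 8.6, 430×0.07 = 30.1, 430×0.14 = 60.2, 430×0.19 = 81.7, 430×0.20 = 86, 430×0.16 = 68.8, 430×0.22 = 94.6.
0: (19 − 8.6)²/8.6 = 108.16/8.6 = 12.5767
1: (39 − 30.1)²/30.1 = 79.21/30.1 = 2.6316
2: (14 − 60.2)²/60.2 = 2134.44/60.2 = 35.4558
3: (91 − 81.7)²/81.7 = 86.49/81.7 = 1.0586
4: (86 − 86)²/86 = 0/86 = 0.0000
5: (102 − 68.8)²/68.8 = 1102.24/68.8 = 16.0209
6+: (79 − 94.6)²/94.6 = 243.36/94.6 = 2.5725
Sum = 70.316

70.316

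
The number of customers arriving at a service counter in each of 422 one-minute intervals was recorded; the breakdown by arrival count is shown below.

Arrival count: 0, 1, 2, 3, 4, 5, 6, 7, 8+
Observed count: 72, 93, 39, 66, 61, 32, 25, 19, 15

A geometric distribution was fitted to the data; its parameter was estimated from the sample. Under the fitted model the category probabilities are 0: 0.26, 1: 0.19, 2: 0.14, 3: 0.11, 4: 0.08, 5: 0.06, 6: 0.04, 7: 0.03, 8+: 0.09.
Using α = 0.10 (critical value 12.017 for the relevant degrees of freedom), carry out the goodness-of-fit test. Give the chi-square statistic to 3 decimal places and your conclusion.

74.828; reject

Expected counts E_i = n·p_i: 422×0.26 = 109.72, 422×0.19 = 80.18, 422×0.14 = 59.08, 422×0.11 = 46.42, 422×0.08 = 33.76, 422×0.06 = 25.32, 422×0.04 = 16.88, 422×0.03 = 12.66, 422×0.09 = 37.98.
0: (72 − 109.72)²/109.72 = 1422.7984/109.72 = 12.9675
1: (93 − 80.18)²/80.18 = 164.3524/80.18 = 2.0498
2: (39 − 59.08)²/59.08 = 403.2064/59.08 = 6.8248
3: (66 − 46.42)²/46.42 = 383.3764/46.42 = 8.2589
4: (61 − 33.76)²/33.76 = 742.0176/33.76 = 21.9792
5: (32 − 25.32)²/25.32 = 44.6224/25.32 = 1.7623
6: (25 − 16.88)²/16.88 = 65.9344/16.88 = 3.9061
7: (19 − 12.66)²/12.66 = 40.1956/12.66 = 3.1750
8+: (15 − 37.98)²/37.98 = 528.0804/37.98 = 13.9042
Sum = 74.828
df = 7. Since 74.828 > 12.017, we reject H₀.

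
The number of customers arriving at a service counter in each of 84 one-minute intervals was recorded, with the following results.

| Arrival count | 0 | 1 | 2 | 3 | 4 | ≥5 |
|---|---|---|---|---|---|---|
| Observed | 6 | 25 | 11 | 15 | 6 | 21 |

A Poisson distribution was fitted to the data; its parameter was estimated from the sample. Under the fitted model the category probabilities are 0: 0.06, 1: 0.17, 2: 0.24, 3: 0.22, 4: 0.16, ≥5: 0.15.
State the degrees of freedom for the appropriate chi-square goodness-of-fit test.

4

There are k = 6 categories and 1 parameter estimated from the data, so df = 6 − 1 − 1 = 4.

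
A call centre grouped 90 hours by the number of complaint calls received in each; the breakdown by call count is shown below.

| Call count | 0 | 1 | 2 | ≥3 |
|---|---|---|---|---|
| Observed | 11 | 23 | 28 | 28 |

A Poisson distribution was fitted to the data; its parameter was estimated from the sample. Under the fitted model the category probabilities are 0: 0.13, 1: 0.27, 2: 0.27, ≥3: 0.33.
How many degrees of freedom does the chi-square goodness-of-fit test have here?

2

There are k = 4 categories and 1 parameter estimated from the data, so df = 4 − 1 − 1 = 2.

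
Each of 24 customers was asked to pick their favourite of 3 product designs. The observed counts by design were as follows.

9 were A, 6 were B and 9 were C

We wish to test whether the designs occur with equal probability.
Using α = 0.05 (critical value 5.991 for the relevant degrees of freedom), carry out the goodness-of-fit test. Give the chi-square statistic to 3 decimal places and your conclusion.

0.750; do not reject

Expected count for each of the 3 categories: 24/3 = 8.
A: (9 − 8)²/8 = 1/8 = 0.1250
B: (6 − 8)²/8 = 4/8 = 0.5000
C: (9 − 8)²/8 = 1/8 = 0.1250
Sum = 0.750
df = 2. Since 0.750 < 5.991, we do not reject H₀.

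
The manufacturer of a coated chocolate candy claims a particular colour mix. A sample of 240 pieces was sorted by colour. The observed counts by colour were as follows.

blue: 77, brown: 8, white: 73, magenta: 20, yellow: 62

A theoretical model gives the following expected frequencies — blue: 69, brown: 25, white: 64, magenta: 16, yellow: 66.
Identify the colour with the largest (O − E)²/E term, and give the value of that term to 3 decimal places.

brown, 11.560

blue: (77 − 69)²/69 = 64/69 = 0.9275
brown: (8 − 25)²/25 = 289/25 = 11.5600
white: (73 − 64)²/64 = 81/64 = 1.2656
magenta: (20 − 16)²/16 = 16/16 = 1.0000
yellow: (62 − 66)²/66 = 16/66 = 0.2424
The largest term is for brown: 11.560.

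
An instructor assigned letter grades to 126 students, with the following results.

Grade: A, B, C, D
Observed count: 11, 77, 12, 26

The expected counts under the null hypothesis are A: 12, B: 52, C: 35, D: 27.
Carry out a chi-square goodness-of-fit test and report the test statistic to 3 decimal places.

χ² = (11−12)²/12 + (77−52)²/52 + (12−35)²/35 + (26−27)²/27
   = 0.0833 + 12.0192 + 15.1143 + 0.0370
Sum = 27.254

27.254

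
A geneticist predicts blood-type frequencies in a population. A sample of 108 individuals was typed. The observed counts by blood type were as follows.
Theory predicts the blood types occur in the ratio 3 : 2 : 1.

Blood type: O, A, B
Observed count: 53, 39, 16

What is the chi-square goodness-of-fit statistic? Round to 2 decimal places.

Ratio total = 6. Expected counts: 108×3/6 = 54, 108×2/6 = 36, 108×1/6 = 18.
χ² = (53−54)²/54 + (39−36)²/36 + (16−18)²/18
   = 0.019 + 0.250 + 0.222
Sum = 0.49

0.49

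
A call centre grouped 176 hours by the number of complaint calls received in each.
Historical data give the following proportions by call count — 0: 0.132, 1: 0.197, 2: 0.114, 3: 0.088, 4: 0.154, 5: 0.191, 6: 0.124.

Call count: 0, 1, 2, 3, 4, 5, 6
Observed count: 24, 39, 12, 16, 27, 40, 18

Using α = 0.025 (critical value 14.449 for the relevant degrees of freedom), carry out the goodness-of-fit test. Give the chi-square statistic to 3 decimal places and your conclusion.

Expected counts E_i = n·p_i: 176×0.132 = 23.232, 176×0.197 = 34.672, 176×0.114 = 20.064, 176×0.088 = 15.488, 176×0.154 = 27.104, 176×0.191 = 33.616, 176×0.124 = 21.824.
χ² = (24−23.232)²/23.232 + (39−34.672)²/34.672 + (12−20.064)²/20.064 + (16−15.488)²/15.488 + (27−27.104)²/27.104 + (40−33.616)²/33.616 + (18−21.824)²/21.824
   = 0.0254 + 0.5403 + 3.2410 + 0.0169 + 0.0004 + 1.2124 + 0.6700
Sum = 5.706
df = 6. Since 5.706 < 14.449, we do not reject H₀.

5.706; do not reject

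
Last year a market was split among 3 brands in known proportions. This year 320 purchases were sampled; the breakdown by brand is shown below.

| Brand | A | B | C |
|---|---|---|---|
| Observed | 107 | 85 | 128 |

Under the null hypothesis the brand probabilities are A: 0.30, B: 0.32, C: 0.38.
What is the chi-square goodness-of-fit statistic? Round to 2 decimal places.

Expected counts E_i = n·p_i: 320×0.30 = 96, 320×0.32 = 102.4, 320×0.38 = 121.6.
χ² = (107−96)²/96 + (85−102.4)²/102.4 + (128−121.6)²/121.6
   = 1.260 + 2.957 + 0.337
Sum = 4.55

4.55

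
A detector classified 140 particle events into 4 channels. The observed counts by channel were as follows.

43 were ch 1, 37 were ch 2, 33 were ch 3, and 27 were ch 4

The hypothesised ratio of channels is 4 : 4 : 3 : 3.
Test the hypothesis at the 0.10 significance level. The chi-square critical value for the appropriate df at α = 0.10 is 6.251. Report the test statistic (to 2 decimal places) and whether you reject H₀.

Ratio total = 14. Expected counts: 140×4/14 = 40, 140×4/14 = 40, 140×3/14 = 30, 140×3/14 = 30.
cat         O        E   (O−E)²/E
ch 1       43       40      0.225
ch 2       37       40      0.225
ch 3       33       30      0.300
ch 4       27       30      0.300
Sum = 1.05
df = 3. Since 1.05 < 6.251, we do not reject H₀.

1.05; do not reject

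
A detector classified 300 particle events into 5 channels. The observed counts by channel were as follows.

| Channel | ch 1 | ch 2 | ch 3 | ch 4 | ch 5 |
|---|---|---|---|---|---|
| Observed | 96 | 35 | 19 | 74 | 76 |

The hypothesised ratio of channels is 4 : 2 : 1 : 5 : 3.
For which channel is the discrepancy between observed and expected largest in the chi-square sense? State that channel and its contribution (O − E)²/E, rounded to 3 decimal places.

Ratio total = 15. Expected counts: 300×4/15 = 80, 300×2/15 = 40, 300×1/15 = 20, 300×5/15 = 100, 300×3/15 = 60.
cat         O        E   (O−E)²/E
ch 1       96       80     3.2000
ch 2       35       40     0.6250
ch 3       19       20     0.0500
ch 4       74      100     6.7600
ch 5       76       60     4.2667
The largest term is for ch 4: 6.760.

ch 4, 6.760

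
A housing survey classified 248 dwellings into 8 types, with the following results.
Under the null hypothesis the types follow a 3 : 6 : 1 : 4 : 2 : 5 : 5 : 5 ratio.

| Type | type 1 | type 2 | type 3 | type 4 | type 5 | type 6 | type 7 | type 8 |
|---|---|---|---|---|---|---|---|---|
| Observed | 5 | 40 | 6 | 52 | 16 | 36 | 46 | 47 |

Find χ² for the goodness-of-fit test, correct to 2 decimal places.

31.90

Ratio total = 31. Expected counts: 248×3/31 = 24, 248×6/31 = 48, 248×1/31 = 8, 248×4/31 = 32, 248×2/31 = 16, 248×5/31 = 40, 248×5/31 = 40, 248×5/31 = 40.
type 1: (5 − 24)²/24 = 361/24 = 15.042
type 2: (40 − 48)²/48 = 64/48 = 1.333
type 3: (6 − 8)²/8 = 4/8 = 0.500
type 4: (52 − 32)²/32 = 400/32 = 12.500
type 5: (16 − 16)²/16 = 0/16 = 0.000
type 6: (36 − 40)²/40 = 16/40 = 0.400
type 7: (46 − 40)²/40 = 36/40 = 0.900
type 8: (47 − 40)²/40 = 49/40 = 1.225
Sum = 31.90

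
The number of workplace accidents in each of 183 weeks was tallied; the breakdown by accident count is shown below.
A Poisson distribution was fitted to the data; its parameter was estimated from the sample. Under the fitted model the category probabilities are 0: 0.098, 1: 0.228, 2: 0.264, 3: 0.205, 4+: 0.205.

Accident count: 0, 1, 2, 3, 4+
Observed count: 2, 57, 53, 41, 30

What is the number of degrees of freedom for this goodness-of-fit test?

3

There are k = 5 categories and 1 parameter estimated from the data, so df = 5 − 1 − 1 = 3.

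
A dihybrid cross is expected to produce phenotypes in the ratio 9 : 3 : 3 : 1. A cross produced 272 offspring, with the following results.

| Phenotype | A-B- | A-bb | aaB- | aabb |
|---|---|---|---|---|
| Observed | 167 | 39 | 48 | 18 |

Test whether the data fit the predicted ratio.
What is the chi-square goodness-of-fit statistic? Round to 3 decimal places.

4.340

Ratio total = 16. Expected counts: 272×9/16 = 153, 272×3/16 = 51, 272×3/16 = 51, 272×1/16 = 17.
cat         O        E   (O−E)²/E
A-B-      167      153     1.2810
A-bb       39       51     2.8235
aaB-       48       51     0.1765
aabb       18       17     0.0588
Sum = 4.340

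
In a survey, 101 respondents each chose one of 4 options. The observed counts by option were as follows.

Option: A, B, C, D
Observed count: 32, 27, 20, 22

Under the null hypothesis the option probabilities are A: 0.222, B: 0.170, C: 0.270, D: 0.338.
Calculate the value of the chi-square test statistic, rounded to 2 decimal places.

15.97

Expected counts E_i = n·p_i: 101×0.222 = 22.422, 101×0.170 = 17.17, 101×0.270 = 27.27, 101×0.338 = 34.138.
cat         O        E   (O−E)²/E
A          32   22.422      4.091
B          27    17.17      5.628
C          20    27.27      1.938
D          22   34.138      4.316
Sum = 15.97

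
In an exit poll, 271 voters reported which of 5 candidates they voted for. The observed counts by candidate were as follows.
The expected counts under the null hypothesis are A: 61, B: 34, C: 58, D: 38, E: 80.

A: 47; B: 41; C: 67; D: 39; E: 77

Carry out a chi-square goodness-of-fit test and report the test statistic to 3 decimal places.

A: (47 − 61)²/61 = 196/61 = 3.2131
B: (41 − 34)²/34 = 49/34 = 1.4412
C: (67 − 58)²/58 = 81/58 = 1.3966
D: (39 − 38)²/38 = 1/38 = 0.0263
E: (77 − 80)²/80 = 9/80 = 0.1125
Sum = 6.190

6.190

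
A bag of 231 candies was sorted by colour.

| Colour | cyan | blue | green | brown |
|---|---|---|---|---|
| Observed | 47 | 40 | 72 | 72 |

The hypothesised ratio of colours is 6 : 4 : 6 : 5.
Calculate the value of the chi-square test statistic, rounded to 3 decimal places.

11.633

Ratio total = 21. Expected counts: 231×6/21 = 66, 231×4/21 = 44, 231×6/21 = 66, 231×5/21 = 55.
χ² = (47−66)²/66 + (40−44)²/44 + (72−66)²/66 + (72−55)²/55
   = 5.4697 + 0.3636 + 0.5455 + 5.2545
Sum = 11.633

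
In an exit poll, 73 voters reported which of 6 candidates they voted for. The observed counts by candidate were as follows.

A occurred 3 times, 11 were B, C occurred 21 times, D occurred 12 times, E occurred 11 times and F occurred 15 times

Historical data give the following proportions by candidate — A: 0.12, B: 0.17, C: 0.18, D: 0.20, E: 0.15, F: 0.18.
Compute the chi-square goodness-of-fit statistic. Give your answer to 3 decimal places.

9.376

Expected counts E_i = n·p_i: 73×0.12 = 8.76, 73×0.17 = 12.41, 73×0.18 = 13.14, 73×0.20 = 14.6, 73×0.15 = 10.95, 73×0.18 = 13.14.
χ² = (3−8.76)²/8.76 + (11−12.41)²/12.41 + (21−13.14)²/13.14 + (12−14.6)²/14.6 + (11−10.95)²/10.95 + (15−13.14)²/13.14
   = 3.7874 + 0.1602 + 4.7016 + 0.4630 + 0.0002 + 0.2633
Sum = 9.376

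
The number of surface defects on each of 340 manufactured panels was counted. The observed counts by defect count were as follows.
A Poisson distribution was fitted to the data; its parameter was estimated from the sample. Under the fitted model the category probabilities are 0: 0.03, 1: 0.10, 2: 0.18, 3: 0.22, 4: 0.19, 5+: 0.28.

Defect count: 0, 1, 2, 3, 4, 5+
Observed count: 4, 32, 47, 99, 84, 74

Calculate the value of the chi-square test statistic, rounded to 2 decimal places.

Expected counts E_i = n·p_i: 340×0.03 = 10.2, 340×0.10 = 34, 340×0.18 = 61.2, 340×0.22 = 74.8, 340×0.19 = 64.6, 340×0.28 = 95.2.
cat         O        E   (O−E)²/E
0           4     10.2      3.769
1          32       34      0.118
2          47     61.2      3.295
3          99     74.8      7.829
4          84     64.6      5.826
5+         74     95.2      4.721
Sum = 25.56

25.56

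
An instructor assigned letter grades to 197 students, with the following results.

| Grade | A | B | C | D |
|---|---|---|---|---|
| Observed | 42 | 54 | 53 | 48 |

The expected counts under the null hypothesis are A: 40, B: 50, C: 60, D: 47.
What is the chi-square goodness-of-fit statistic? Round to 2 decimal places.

cat         O        E   (O−E)²/E
A          42       40      0.100
B          54       50      0.320
C          53       60      0.817
D          48       47      0.021
Sum = 1.26

1.26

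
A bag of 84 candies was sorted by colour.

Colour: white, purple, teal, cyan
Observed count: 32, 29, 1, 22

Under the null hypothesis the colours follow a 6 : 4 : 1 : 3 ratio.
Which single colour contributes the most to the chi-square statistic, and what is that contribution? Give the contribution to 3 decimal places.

Ratio total = 14. Expected counts: 84×6/14 = 36, 84×4/14 = 24, 84×1/14 = 6, 84×3/14 = 18.
white: (32 − 36)²/36 = 16/36 = 0.4444
purple: (29 − 24)²/24 = 25/24 = 1.0417
teal: (1 − 6)²/6 = 25/6 = 4.1667
cyan: (22 − 18)²/18 = 16/18 = 0.8889
The largest term is for teal: 4.167.

teal, 4.167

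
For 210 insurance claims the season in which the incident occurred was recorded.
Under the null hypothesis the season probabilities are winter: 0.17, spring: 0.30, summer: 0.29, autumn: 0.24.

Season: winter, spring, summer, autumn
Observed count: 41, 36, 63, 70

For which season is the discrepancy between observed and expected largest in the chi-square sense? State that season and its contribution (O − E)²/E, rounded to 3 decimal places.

Expected counts E_i = n·p_i: 210×0.17 = 35.7, 210×0.30 = 63, 210×0.29 = 60.9, 210×0.24 = 50.4.
χ² = (41−35.7)²/35.7 + (36−63)²/63 + (63−60.9)²/60.9 + (70−50.4)²/50.4
   = 0.7868 + 11.5714 + 0.0724 + 7.6222
The largest term is for spring: 11.571.

spring, 11.571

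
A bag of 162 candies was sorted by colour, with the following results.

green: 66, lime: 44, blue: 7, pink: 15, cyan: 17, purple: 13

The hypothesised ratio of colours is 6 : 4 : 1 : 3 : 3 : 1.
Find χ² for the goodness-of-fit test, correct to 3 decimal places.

15.704

Ratio total = 18. Expected counts: 162×6/18 = 54, 162×4/18 = 36, 162×1/18 = 9, 162×3/18 = 27, 162×3/18 = 27, 162×1/18 = 9.
cat         O        E   (O−E)²/E
green      66       54     2.6667
lime       44       36     1.7778
blue        7        9     0.4444
pink       15       27     5.3333
cyan       17       27     3.7037
purple     13        9     1.7778
Sum = 15.704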